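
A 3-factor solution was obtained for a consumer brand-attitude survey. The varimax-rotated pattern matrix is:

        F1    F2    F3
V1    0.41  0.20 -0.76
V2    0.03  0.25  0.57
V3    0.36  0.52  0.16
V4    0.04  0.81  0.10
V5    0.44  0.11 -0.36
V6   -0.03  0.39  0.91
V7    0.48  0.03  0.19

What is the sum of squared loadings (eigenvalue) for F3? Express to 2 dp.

SS loadings for F3 = (-0.76)² + 0.57² + 0.16² + 0.10² + (-0.36)² + 0.91² + 0.19² = 0.5776 + 0.3249 + 0.0256 + 0.0100 + 0.1296 + 0.8281 + 0.0361 = 1.9319

1.93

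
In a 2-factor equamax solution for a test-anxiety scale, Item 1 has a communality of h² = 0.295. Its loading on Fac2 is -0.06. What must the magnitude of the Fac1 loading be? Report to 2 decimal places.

Under orthogonal rotation h² = Σλ², so λ_Fac1² = h² − (0.0036) = 0.295 − 0.0036 = 0.2914.
|λ| = √0.2914 = 0.5398.

0.54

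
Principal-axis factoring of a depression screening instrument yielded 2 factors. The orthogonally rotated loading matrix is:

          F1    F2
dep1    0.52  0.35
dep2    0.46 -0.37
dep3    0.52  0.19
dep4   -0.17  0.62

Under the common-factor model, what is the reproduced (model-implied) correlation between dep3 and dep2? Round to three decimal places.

r̂ = Σ λ_i·λ_j across factors = (0.52)(0.46) + (0.19)(-0.37)
  = +0.2392 -0.0703 = 0.1689

0.169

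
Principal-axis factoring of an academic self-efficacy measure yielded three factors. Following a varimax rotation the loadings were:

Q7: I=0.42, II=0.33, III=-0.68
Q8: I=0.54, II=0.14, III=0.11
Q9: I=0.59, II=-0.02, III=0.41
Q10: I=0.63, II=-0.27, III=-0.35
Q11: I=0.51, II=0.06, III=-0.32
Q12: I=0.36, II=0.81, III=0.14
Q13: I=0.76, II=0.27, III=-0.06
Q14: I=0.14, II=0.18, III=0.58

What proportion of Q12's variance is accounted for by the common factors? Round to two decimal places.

h² = 0.36² + 0.81² + 0.14² = 0.1296 + 0.6561 + 0.0196 = 0.8053

0.81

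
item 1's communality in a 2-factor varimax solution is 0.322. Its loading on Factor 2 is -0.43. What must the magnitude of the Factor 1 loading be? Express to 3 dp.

0.370

Under orthogonal rotation h² = Σλ², so λ_Factor 1² = h² − (0.1849) = 0.322 − 0.1849 = 0.1371.
|λ| = √0.1371 = 0.3703.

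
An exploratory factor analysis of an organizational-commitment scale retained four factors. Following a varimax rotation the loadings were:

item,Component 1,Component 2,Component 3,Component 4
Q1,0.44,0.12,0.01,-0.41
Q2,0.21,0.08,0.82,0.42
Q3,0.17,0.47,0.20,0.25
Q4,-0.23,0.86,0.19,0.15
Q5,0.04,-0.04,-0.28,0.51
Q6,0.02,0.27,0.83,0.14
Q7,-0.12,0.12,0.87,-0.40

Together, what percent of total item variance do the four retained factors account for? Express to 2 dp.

Communalities: 0.3762, 0.8993, 0.3523, 0.8511, 0.3417, 0.7818, 0.9457; Σh² = 4.5481.
Total variance with 7 standardized items is 7, so the solution explains 4.5481/7 = 0.6497 = 64.97%.

64.97%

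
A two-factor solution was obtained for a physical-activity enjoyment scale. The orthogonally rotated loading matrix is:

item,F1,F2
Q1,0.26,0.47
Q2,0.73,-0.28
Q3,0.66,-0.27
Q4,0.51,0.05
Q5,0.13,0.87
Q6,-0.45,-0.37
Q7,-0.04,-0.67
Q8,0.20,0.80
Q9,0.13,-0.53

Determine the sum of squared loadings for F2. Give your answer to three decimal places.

2.638

SS loadings for F2 = 0.47² + (-0.28)² + (-0.27)² + 0.05² + 0.87² + (-0.37)² + (-0.67)² + 0.80² + (-0.53)² = 0.2209 + 0.0784 + 0.0729 + 0.0025 + 0.7569 + 0.1369 + 0.4489 + 0.6400 + 0.2809 = 2.6383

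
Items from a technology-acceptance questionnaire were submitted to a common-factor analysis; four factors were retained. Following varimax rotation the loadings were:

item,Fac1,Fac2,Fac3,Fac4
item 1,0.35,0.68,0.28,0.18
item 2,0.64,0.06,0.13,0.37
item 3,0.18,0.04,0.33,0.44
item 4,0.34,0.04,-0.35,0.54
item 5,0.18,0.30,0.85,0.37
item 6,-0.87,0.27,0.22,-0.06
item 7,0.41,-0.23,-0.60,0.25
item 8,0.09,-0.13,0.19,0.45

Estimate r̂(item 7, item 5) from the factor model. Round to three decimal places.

r̂ = Σ λ_i·λ_j across factors = (0.41)(0.18) + (-0.23)(0.30) + (-0.60)(0.85) + (0.25)(0.37)
  = +0.0738 -0.0690 -0.5100 +0.0925 = -0.4127

-0.413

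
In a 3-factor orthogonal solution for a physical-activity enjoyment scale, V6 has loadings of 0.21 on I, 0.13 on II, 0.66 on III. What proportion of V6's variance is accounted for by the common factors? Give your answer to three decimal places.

h² = 0.21² + 0.13² + 0.66² = 0.0441 + 0.0169 + 0.4356 = 0.4966

0.497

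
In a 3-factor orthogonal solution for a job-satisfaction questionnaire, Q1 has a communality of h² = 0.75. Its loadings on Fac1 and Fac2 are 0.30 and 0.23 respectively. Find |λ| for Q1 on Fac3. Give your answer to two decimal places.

Under orthogonal rotation h² = Σλ², so λ_Fac3² = h² − (0.1429) = 0.75 − 0.1429 = 0.6071.
|λ| = √0.6071 = 0.7792.

0.78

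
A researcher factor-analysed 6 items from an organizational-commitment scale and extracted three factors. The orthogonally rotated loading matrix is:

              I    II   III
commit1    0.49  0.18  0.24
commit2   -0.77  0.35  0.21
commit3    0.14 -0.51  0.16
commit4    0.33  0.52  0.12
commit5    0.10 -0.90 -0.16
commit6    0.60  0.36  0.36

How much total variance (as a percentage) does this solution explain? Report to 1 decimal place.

54.2%

Communalities: 0.3301, 0.7595, 0.3053, 0.3937, 0.8456, 0.6192; Σh² = 3.2534.
Total variance with 6 standardized items is 6, so the solution explains 3.2534/6 = 0.5422 = 54.22%.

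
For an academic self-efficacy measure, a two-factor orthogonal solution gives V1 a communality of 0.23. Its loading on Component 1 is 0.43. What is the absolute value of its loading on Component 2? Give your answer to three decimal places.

Under orthogonal rotation h² = Σλ², so λ_Component 2² = h² − (0.1849) = 0.23 − 0.1849 = 0.0451.
|λ| = √0.0451 = 0.2124.

0.212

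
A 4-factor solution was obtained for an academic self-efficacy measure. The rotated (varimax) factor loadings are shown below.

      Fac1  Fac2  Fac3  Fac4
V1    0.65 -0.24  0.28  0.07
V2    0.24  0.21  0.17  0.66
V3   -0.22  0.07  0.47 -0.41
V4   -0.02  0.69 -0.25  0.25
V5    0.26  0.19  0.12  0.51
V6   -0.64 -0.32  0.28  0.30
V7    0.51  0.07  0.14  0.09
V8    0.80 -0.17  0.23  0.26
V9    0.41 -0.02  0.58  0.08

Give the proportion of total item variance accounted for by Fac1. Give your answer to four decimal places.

SS loadings for Fac1 = 0.65² + 0.24² + (-0.22)² + (-0.02)² + 0.26² + (-0.64)² + 0.51² + 0.80² + 0.41² = 2.0743
Proportion of variance = 2.0743 / 9 = 0.2305.

0.2305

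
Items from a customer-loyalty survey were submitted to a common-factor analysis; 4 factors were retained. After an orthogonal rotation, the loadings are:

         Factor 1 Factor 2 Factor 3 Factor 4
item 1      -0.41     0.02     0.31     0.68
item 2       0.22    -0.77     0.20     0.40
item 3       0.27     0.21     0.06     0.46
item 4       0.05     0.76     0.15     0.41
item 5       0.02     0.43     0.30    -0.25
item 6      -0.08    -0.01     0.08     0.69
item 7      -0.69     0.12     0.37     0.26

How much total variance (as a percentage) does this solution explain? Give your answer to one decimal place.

59.9%

Communalities: 0.7270, 0.8413, 0.3322, 0.7707, 0.3378, 0.4890, 0.6950; Σh² = 4.1930.
Total variance with 7 standardized items is 7, so the solution explains 4.1930/7 = 0.5990 = 59.90%.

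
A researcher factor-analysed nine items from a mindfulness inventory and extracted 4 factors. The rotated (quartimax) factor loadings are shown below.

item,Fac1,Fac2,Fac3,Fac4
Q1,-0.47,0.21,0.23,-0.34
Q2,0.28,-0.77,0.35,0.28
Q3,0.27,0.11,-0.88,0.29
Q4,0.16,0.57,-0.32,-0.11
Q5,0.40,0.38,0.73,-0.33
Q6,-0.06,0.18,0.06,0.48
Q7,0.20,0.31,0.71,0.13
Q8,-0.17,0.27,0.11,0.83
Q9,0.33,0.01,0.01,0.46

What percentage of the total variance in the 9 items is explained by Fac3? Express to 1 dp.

23.4%

SS loadings for Fac3 = 0.23² + 0.35² + (-0.88)² + (-0.32)² + 0.73² + 0.06² + 0.71² + 0.11² + 0.01² = 2.1050
With 9 standardized items, total variance = 9. Proportion = 2.1050/9 = 0.2339 → 23.39%.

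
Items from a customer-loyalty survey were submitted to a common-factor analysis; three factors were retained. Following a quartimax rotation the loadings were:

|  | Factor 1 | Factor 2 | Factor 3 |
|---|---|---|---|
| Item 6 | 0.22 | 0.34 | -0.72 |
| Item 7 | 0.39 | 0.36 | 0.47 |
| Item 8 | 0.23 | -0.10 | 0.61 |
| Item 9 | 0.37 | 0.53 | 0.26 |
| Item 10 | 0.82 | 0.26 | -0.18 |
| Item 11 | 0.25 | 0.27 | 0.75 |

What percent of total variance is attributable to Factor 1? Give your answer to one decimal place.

SS loadings for Factor 1 = 0.22² + 0.39² + 0.23² + 0.37² + 0.82² + 0.25² = 1.1252
With 6 standardized items, total variance = 6. Proportion = 1.1252/6 = 0.1875 → 18.75%.

18.8%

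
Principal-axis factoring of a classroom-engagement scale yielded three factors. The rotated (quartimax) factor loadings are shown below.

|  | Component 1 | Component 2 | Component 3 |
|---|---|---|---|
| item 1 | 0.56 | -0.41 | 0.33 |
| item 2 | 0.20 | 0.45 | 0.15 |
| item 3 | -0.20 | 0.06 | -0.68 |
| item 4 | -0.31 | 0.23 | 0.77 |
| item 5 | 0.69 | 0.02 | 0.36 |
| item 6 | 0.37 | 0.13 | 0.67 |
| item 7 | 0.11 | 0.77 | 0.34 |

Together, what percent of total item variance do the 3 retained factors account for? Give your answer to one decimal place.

Communalities: 0.5906, 0.2650, 0.5060, 0.7419, 0.6061, 0.6027, 0.7206; Σh² = 4.0329.
Total variance with 7 standardized items is 7, so the solution explains 4.0329/7 = 0.5761 = 57.61%.

57.6%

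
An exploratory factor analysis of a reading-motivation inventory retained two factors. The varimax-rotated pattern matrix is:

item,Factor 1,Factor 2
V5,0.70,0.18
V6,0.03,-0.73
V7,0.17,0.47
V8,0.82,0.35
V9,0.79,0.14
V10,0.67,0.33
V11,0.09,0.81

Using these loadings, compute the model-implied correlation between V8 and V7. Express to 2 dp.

r̂ = Σ λ_i·λ_j across factors = (0.82)(0.17) + (0.35)(0.47)
  = +0.1394 +0.1645 = 0.3039

0.30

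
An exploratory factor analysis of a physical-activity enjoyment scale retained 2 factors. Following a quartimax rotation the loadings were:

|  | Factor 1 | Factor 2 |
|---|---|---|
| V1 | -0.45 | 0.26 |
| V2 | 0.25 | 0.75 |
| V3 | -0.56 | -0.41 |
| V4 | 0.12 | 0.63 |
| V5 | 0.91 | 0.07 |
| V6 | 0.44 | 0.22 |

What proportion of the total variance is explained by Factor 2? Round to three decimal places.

0.208

SS loadings for Factor 2 = 0.26² + 0.75² + (-0.41)² + 0.63² + 0.07² + 0.22² = 1.2484
Proportion of variance = 1.2484 / 6 = 0.2081.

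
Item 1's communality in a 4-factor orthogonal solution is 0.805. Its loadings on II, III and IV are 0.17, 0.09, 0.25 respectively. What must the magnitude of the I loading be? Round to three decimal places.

Under orthogonal rotation h² = Σλ², so λ_I² = h² − (0.0995) = 0.805 − 0.0995 = 0.7055.
|λ| = √0.7055 = 0.8399.

0.840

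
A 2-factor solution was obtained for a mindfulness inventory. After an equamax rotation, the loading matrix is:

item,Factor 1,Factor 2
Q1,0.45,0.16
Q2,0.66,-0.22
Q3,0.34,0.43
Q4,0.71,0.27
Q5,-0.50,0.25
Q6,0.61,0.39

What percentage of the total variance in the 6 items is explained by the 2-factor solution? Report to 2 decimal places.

SS loadings by factor: 1.8799, 0.5464; total = 2.4263.
Total variance with 6 standardized items is 6, so the solution explains 2.4263/6 = 0.4044 = 40.44%.

40.44%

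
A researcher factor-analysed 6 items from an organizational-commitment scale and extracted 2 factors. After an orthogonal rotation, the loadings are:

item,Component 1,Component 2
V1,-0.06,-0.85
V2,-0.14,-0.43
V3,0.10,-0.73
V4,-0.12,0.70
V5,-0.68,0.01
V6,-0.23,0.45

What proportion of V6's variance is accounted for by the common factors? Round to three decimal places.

h² = (-0.23)² + 0.45² = 0.0529 + 0.2025 = 0.2554

0.255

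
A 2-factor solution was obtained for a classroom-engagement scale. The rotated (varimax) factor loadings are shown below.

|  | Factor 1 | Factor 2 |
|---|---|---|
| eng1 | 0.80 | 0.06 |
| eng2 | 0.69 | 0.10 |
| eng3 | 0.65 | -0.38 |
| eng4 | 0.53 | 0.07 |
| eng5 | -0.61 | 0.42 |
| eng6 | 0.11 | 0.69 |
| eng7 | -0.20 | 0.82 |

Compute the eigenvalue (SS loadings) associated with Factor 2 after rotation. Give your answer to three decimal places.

SS loadings for Factor 2 = 0.06² + 0.10² + (-0.38)² + 0.07² + 0.42² + 0.69² + 0.82² = 0.0036 + 0.0100 + 0.1444 + 0.0049 + 0.1764 + 0.4761 + 0.6724 = 1.4878

1.488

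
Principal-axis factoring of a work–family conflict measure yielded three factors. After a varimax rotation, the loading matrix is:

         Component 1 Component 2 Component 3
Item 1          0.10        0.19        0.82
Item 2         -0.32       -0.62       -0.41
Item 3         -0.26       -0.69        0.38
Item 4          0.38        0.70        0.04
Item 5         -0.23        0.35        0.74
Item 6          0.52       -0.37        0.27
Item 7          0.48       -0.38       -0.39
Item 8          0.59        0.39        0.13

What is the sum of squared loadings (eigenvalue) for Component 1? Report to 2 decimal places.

1.23

SS loadings for Component 1 = 0.10² + (-0.32)² + (-0.26)² + 0.38² + (-0.23)² + 0.52² + 0.48² + 0.59² = 0.0100 + 0.1024 + 0.0676 + 0.1444 + 0.0529 + 0.2704 + 0.2304 + 0.3481 = 1.2262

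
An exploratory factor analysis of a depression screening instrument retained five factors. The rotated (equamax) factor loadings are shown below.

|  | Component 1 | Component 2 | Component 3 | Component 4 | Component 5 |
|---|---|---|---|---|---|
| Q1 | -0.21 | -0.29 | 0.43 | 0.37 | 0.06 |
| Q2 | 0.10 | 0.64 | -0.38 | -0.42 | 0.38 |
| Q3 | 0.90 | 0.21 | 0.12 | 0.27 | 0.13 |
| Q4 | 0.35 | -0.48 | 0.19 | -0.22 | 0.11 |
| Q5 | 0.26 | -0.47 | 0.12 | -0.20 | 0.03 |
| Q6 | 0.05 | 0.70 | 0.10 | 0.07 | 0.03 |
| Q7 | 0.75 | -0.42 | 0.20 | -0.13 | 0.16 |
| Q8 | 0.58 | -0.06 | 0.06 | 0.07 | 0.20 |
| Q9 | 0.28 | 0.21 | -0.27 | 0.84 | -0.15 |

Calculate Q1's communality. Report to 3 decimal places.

0.454

h² = (-0.21)² + (-0.29)² + 0.43² + 0.37² + 0.06² = 0.0441 + 0.0841 + 0.1849 + 0.1369 + 0.0036 = 0.4536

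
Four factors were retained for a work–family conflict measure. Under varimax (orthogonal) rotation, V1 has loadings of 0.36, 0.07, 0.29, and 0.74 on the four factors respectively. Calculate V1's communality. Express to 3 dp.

h² = 0.36² + 0.07² + 0.29² + 0.74² = 0.1296 + 0.0049 + 0.0841 + 0.5476 = 0.7662

0.766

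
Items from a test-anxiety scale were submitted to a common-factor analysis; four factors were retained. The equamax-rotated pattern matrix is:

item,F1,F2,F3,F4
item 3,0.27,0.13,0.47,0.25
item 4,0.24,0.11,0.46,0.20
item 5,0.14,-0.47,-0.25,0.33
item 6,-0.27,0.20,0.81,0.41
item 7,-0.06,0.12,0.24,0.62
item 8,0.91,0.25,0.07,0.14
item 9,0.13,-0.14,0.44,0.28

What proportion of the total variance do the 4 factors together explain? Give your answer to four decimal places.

SS loadings by factor: 1.0716, 0.3864, 1.4072, 0.8619; total = 3.7271.
Total variance with 7 standardized items is 7, so the solution explains 3.7271/7 = 0.5324.

0.5324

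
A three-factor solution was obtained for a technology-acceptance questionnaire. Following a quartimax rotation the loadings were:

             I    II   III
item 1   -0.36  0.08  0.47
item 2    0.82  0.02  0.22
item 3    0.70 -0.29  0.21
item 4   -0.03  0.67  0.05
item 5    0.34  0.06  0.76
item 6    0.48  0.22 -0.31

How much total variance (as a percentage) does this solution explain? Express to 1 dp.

Communalities: 0.3569, 0.7212, 0.6182, 0.4523, 0.6968, 0.3749; Σh² = 3.2203.
Total variance with 6 standardized items is 6, so the solution explains 3.2203/6 = 0.5367 = 53.67%.

53.7%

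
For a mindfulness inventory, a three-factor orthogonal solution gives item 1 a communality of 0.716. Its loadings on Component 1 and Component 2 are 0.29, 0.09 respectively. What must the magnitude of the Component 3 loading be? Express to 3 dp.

Under orthogonal rotation h² = Σλ², so λ_Component 3² = h² − (0.0922) = 0.716 − 0.0922 = 0.6238.
|λ| = √0.6238 = 0.7898.

0.790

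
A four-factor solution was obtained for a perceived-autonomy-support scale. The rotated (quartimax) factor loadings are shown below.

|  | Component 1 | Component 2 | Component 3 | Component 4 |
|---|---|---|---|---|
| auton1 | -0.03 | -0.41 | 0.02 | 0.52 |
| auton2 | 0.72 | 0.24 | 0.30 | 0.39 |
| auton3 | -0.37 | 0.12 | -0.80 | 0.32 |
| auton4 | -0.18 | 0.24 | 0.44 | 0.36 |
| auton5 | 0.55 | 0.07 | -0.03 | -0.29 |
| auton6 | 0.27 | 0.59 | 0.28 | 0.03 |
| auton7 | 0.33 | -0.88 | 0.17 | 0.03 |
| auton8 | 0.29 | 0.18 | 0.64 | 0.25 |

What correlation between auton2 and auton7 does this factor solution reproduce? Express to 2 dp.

r̂ = Σ λ_i·λ_j across factors = (0.72)(0.33) + (0.24)(-0.88) + (0.30)(0.17) + (0.39)(0.03)
  = +0.2376 -0.2112 +0.0510 +0.0117 = 0.0891

0.09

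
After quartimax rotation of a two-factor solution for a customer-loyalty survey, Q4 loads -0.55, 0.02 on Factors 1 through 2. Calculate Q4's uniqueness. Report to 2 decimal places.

0.70

h² = (-0.55)² + 0.02² = 0.3025 + 0.0004 = 0.3029
Uniqueness u² = 1 − h² = 1 − 0.3029 = 0.6971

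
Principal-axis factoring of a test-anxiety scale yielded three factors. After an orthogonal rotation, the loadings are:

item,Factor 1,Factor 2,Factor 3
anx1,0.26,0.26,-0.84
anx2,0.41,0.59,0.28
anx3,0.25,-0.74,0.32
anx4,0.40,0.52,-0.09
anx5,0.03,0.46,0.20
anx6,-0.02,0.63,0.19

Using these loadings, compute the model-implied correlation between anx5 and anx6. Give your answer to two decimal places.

r̂ = Σ λ_i·λ_j across factors = (0.03)(-0.02) + (0.46)(0.63) + (0.20)(0.19)
  = -0.0006 +0.2898 +0.0380 = 0.3272

0.33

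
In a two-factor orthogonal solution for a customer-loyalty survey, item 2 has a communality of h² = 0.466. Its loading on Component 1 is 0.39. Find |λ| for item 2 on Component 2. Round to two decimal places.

Under orthogonal rotation h² = Σλ², so λ_Component 2² = h² − (0.1521) = 0.466 − 0.1521 = 0.3139.
|λ| = √0.3139 = 0.5603.

0.56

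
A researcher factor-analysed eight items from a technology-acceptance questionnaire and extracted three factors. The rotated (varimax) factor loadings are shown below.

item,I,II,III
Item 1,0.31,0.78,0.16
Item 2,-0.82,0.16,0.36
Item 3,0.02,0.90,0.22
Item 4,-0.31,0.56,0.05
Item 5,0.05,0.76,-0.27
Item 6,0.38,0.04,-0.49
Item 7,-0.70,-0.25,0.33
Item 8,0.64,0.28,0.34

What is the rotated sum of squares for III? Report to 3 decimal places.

0.744

SS loadings for III = 0.16² + 0.36² + 0.22² + 0.05² + (-0.27)² + (-0.49)² + 0.33² + 0.34² = 0.0256 + 0.1296 + 0.0484 + 0.0025 + 0.0729 + 0.2401 + 0.1089 + 0.1156 = 0.7436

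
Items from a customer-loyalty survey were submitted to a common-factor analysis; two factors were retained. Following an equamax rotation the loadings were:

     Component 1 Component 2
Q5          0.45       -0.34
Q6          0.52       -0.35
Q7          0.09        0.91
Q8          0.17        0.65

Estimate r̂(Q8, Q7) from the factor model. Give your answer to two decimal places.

r̂ = Σ λ_i·λ_j across factors = (0.17)(0.09) + (0.65)(0.91)
  = +0.0153 +0.5915 = 0.6068

0.61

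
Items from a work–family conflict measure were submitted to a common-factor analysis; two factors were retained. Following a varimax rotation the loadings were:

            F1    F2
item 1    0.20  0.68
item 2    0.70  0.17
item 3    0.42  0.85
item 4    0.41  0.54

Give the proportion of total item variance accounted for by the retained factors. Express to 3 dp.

0.595

Communalities: 0.5024, 0.5189, 0.8989, 0.4597; Σh² = 2.3799.
Total variance with 4 standardized items is 4, so the solution explains 2.3799/4 = 0.5950.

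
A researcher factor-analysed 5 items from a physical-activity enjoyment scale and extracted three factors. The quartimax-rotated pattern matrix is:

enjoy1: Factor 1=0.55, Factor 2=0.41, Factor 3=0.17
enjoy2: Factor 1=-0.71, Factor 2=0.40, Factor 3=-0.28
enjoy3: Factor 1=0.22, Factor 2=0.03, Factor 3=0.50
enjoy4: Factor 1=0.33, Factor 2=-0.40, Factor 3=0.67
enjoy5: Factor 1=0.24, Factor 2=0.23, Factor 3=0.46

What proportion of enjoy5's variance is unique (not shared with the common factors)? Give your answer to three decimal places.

0.678

h² = 0.24² + 0.23² + 0.46² = 0.0576 + 0.0529 + 0.2116 = 0.3221
Uniqueness u² = 1 − h² = 1 − 0.3221 = 0.6779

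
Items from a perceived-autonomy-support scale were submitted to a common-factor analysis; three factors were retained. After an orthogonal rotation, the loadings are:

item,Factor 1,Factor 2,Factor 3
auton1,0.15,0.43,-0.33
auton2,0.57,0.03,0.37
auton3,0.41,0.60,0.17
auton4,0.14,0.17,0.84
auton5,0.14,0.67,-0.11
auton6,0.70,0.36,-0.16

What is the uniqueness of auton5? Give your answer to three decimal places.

h² = 0.14² + 0.67² + (-0.11)² = 0.0196 + 0.4489 + 0.0121 = 0.4806
Uniqueness u² = 1 − h² = 1 − 0.4806 = 0.5194

0.519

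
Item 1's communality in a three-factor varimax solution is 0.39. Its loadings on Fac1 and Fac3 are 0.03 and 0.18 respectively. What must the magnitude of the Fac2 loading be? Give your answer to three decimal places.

Under orthogonal rotation h² = Σλ², so λ_Fac2² = h² − (0.0333) = 0.39 − 0.0333 = 0.3567.
|λ| = √0.3567 = 0.5972.

0.597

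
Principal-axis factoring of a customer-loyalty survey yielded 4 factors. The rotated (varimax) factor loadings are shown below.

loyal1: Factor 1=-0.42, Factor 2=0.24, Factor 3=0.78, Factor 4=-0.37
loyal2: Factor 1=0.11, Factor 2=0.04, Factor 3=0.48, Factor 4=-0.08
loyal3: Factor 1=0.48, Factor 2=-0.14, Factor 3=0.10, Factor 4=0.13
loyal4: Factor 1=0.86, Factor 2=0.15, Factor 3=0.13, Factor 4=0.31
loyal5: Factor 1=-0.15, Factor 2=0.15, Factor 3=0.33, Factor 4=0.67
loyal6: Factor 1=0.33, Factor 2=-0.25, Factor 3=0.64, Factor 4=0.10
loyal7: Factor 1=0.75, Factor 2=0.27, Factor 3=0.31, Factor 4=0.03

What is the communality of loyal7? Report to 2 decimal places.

h² = 0.75² + 0.27² + 0.31² + 0.03² = 0.5625 + 0.0729 + 0.0961 + 0.0009 = 0.7324

0.73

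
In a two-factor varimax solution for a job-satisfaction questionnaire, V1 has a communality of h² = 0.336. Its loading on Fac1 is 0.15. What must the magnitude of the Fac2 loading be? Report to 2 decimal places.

Under orthogonal rotation h² = Σλ², so λ_Fac2² = h² − (0.0225) = 0.336 − 0.0225 = 0.3135.
|λ| = √0.3135 = 0.5599.

0.56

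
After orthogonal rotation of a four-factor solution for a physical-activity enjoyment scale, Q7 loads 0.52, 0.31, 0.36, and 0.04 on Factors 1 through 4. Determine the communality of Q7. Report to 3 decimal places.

h² = 0.52² + 0.31² + 0.36² + 0.04² = 0.2704 + 0.0961 + 0.1296 + 0.0016 = 0.4977

0.498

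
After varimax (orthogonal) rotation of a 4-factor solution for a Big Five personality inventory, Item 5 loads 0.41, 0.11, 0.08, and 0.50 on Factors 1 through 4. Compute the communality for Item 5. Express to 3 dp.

h² = 0.41² + 0.11² + 0.08² + 0.50² = 0.1681 + 0.0121 + 0.0064 + 0.2500 = 0.4366

0.437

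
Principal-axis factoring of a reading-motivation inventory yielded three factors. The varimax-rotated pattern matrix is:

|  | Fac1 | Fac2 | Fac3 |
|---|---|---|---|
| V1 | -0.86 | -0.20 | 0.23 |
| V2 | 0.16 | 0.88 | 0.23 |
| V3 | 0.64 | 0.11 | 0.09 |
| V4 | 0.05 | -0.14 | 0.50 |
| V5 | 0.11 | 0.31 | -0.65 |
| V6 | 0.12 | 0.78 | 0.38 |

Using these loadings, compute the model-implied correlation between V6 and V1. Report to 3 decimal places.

-0.172

r̂ = Σ λ_i·λ_j across factors = (0.12)(-0.86) + (0.78)(-0.20) + (0.38)(0.23)
  = -0.1032 -0.1560 +0.0874 = -0.1718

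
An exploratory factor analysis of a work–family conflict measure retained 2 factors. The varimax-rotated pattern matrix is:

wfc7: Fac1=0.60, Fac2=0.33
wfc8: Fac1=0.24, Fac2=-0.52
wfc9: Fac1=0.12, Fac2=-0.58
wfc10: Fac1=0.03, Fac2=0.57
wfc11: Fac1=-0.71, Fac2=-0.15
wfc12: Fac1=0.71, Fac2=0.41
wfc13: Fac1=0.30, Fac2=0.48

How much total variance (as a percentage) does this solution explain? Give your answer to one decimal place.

Communalities: 0.4689, 0.3280, 0.3508, 0.3258, 0.5266, 0.6722, 0.3204; Σh² = 2.9927.
Total variance with 7 standardized items is 7, so the solution explains 2.9927/7 = 0.4275 = 42.75%.

42.8%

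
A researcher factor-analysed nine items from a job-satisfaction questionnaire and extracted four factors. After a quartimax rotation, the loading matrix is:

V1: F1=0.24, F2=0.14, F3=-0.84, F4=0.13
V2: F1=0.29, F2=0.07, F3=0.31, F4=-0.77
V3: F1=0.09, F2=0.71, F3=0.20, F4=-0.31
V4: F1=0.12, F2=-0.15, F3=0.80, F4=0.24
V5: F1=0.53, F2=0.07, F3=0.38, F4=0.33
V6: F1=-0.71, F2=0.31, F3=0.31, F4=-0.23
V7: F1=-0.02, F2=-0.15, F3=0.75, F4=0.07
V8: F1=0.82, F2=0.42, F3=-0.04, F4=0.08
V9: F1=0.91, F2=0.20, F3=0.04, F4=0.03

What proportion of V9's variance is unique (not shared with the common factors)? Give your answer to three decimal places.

h² = 0.91² + 0.20² + 0.04² + 0.03² = 0.8281 + 0.0400 + 0.0016 + 0.0009 = 0.8706
Uniqueness u² = 1 − h² = 1 − 0.8706 = 0.1294

0.129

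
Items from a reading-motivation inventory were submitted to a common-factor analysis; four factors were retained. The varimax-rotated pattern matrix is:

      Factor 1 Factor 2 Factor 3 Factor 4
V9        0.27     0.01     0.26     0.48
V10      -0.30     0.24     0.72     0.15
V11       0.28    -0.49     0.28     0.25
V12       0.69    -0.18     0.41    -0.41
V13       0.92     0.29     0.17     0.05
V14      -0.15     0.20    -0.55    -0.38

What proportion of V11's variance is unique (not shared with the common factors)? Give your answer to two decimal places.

0.54

h² = 0.28² + (-0.49)² + 0.28² + 0.25² = 0.0784 + 0.2401 + 0.0784 + 0.0625 = 0.4594
Uniqueness u² = 1 − h² = 1 − 0.4594 = 0.5406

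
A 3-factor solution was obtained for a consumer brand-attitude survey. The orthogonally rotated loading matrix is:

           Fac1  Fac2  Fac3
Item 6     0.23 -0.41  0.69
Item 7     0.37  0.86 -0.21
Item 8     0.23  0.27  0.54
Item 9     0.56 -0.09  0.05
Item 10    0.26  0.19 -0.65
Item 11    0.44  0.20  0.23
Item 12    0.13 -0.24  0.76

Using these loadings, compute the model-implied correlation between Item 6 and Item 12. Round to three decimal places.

r̂ = Σ λ_i·λ_j across factors = (0.23)(0.13) + (-0.41)(-0.24) + (0.69)(0.76)
  = +0.0299 +0.0984 +0.5244 = 0.6527

0.653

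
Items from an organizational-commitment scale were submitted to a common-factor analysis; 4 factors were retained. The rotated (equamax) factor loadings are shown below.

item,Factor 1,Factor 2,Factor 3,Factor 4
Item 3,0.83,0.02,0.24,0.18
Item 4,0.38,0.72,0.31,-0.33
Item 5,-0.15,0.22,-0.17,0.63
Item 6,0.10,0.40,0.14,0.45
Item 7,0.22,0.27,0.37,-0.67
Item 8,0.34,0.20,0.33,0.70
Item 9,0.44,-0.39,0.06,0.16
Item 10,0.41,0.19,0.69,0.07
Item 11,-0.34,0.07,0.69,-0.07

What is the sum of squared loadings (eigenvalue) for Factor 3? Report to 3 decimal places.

SS loadings for Factor 3 = 0.24² + 0.31² + (-0.17)² + 0.14² + 0.37² + 0.33² + 0.06² + 0.69² + 0.69² = 0.0576 + 0.0961 + 0.0289 + 0.0196 + 0.1369 + 0.1089 + 0.0036 + 0.4761 + 0.4761 = 1.4038

1.404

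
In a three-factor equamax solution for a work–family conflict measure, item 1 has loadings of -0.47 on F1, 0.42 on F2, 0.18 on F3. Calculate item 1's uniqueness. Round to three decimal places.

h² = (-0.47)² + 0.42² + 0.18² = 0.2209 + 0.1764 + 0.0324 = 0.4297
Uniqueness u² = 1 − h² = 1 − 0.4297 = 0.5703

0.570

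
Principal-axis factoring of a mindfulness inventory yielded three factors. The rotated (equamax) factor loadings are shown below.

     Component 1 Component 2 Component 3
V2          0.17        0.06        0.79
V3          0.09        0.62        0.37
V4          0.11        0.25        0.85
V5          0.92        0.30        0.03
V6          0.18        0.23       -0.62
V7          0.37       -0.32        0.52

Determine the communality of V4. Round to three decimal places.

h² = 0.11² + 0.25² + 0.85² = 0.0121 + 0.0625 + 0.7225 = 0.7971

0.797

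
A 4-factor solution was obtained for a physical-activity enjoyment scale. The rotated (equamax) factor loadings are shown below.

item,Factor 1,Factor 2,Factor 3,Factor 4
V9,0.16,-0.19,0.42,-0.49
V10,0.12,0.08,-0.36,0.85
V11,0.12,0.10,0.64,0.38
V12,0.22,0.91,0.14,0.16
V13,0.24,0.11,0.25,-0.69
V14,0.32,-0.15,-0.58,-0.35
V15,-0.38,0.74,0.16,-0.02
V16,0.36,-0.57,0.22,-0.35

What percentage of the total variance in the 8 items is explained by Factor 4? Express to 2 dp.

23.18%

SS loadings for Factor 4 = (-0.49)² + 0.85² + 0.38² + 0.16² + (-0.69)² + (-0.35)² + (-0.02)² + (-0.35)² = 1.8541
With 8 standardized items, total variance = 8. Proportion = 1.8541/8 = 0.2318 → 23.18%.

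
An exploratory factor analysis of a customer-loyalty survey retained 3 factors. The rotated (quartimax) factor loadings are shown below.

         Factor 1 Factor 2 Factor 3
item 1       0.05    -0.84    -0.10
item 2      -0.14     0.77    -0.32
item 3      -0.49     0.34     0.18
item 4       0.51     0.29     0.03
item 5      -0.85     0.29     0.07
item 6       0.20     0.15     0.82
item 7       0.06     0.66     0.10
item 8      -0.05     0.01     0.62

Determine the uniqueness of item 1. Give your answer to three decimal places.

h² = 0.05² + (-0.84)² + (-0.10)² = 0.0025 + 0.7056 + 0.0100 = 0.7181
Uniqueness u² = 1 − h² = 1 − 0.7181 = 0.2819

0.282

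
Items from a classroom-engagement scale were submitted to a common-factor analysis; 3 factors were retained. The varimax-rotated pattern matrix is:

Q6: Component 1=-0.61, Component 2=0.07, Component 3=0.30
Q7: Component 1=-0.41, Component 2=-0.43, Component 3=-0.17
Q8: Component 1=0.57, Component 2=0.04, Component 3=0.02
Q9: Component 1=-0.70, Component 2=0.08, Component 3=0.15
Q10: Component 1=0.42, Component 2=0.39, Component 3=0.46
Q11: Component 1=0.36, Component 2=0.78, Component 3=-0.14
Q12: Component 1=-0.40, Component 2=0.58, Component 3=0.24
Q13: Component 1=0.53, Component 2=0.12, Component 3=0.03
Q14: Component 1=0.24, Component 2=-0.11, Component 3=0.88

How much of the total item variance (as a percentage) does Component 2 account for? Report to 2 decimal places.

SS loadings for Component 2 = 0.07² + (-0.43)² + 0.04² + 0.08² + 0.39² + 0.78² + 0.58² + 0.12² + (-0.11)² = 1.3212
With 9 standardized items, total variance = 9. Proportion = 1.3212/9 = 0.1468 → 14.68%.

14.68%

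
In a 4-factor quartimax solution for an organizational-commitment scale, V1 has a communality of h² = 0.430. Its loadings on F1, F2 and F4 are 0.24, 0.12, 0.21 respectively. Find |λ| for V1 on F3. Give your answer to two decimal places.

0.56

Under orthogonal rotation h² = Σλ², so λ_F3² = h² − (0.1161) = 0.430 − 0.1161 = 0.3139.
|λ| = √0.3139 = 0.5603.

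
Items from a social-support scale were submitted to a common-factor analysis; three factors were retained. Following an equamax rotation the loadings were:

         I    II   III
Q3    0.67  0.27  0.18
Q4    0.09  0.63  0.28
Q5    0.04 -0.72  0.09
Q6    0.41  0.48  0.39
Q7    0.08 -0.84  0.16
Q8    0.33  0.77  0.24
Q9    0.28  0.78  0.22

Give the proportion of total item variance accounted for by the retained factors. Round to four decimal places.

0.6212

Communalities: 0.5542, 0.4834, 0.5281, 0.5506, 0.7376, 0.7594, 0.7352; Σh² = 4.3485.
Total variance with 7 standardized items is 7, so the solution explains 4.3485/7 = 0.6212.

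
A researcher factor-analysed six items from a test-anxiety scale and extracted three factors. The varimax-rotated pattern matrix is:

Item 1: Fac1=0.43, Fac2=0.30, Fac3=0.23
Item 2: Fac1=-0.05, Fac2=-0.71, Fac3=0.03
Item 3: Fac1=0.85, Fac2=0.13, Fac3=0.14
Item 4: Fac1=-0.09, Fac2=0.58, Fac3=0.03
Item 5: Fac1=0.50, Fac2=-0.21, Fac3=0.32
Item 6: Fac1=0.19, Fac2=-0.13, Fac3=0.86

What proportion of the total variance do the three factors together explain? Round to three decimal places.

Communalities: 0.3278, 0.5075, 0.7590, 0.3454, 0.3965, 0.7926; Σh² = 3.1288.
Total variance with 6 standardized items is 6, so the solution explains 3.1288/6 = 0.5215.

0.521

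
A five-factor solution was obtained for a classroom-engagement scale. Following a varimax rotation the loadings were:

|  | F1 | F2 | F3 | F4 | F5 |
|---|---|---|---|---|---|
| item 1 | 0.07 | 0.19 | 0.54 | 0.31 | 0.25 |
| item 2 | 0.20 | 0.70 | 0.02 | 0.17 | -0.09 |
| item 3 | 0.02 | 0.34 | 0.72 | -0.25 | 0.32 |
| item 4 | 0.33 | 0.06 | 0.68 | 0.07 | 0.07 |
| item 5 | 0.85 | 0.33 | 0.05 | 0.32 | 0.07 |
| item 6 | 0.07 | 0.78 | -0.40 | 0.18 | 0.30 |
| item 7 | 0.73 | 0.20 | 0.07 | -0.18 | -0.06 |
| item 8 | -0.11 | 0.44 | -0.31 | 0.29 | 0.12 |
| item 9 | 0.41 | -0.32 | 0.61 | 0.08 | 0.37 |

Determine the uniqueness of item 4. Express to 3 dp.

h² = 0.33² + 0.06² + 0.68² + 0.07² + 0.07² = 0.1089 + 0.0036 + 0.4624 + 0.0049 + 0.0049 = 0.5847
Uniqueness u² = 1 − h² = 1 − 0.5847 = 0.4153

0.415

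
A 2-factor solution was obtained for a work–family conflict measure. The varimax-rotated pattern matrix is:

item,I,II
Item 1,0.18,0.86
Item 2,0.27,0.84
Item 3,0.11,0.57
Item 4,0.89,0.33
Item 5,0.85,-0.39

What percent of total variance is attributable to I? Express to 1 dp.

SS loadings for I = 0.18² + 0.27² + 0.11² + 0.89² + 0.85² = 1.6320
With 5 standardized items, total variance = 5. Proportion = 1.6320/5 = 0.3264 → 32.64%.

32.6%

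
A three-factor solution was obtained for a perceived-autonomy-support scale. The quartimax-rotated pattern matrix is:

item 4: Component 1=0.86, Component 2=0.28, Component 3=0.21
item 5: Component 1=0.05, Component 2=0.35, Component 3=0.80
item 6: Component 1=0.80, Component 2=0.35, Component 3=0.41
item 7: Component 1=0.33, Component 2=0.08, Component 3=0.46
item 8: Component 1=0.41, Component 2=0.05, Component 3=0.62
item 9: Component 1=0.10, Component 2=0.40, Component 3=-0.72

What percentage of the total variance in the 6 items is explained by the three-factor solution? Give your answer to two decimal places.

68.80%

SS loadings by factor: 1.6691, 0.4923, 1.9666; total = 4.1280.
Total variance with 6 standardized items is 6, so the solution explains 4.1280/6 = 0.6880 = 68.80%.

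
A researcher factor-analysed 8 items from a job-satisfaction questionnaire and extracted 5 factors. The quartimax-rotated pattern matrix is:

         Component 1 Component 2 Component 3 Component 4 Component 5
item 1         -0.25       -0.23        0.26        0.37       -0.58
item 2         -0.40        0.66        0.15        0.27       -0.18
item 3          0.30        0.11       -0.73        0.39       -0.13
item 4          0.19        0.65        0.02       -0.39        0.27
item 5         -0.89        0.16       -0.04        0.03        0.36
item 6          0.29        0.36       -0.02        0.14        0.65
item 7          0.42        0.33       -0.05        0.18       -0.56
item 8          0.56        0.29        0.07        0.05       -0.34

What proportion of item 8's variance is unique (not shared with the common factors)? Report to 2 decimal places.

h² = 0.56² + 0.29² + 0.07² + 0.05² + (-0.34)² = 0.3136 + 0.0841 + 0.0049 + 0.0025 + 0.1156 = 0.5207
Uniqueness u² = 1 − h² = 1 − 0.5207 = 0.4793

0.48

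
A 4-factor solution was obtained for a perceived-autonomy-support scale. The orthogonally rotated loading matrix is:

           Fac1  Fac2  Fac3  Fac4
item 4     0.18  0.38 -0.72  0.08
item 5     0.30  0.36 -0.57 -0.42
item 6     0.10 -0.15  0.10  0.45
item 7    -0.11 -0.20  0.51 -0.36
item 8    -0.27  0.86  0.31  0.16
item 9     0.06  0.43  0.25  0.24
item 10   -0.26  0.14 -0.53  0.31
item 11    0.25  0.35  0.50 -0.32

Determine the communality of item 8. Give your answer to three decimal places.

h² = (-0.27)² + 0.86² + 0.31² + 0.16² = 0.0729 + 0.7396 + 0.0961 + 0.0256 = 0.9342

0.934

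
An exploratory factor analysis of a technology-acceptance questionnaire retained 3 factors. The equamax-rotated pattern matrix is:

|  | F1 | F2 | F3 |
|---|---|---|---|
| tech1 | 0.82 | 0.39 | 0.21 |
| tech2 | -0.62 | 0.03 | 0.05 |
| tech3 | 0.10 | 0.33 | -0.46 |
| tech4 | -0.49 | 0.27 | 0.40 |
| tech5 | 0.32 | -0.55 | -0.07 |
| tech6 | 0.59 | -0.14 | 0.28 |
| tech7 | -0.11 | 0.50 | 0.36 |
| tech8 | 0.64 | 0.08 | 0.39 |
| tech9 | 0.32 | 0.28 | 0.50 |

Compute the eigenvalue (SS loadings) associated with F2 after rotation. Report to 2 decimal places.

SS loadings for F2 = 0.39² + 0.03² + 0.33² + 0.27² + (-0.55)² + (-0.14)² + 0.50² + 0.08² + 0.28² = 0.1521 + 0.0009 + 0.1089 + 0.0729 + 0.3025 + 0.0196 + 0.2500 + 0.0064 + 0.0784 = 0.9917

0.99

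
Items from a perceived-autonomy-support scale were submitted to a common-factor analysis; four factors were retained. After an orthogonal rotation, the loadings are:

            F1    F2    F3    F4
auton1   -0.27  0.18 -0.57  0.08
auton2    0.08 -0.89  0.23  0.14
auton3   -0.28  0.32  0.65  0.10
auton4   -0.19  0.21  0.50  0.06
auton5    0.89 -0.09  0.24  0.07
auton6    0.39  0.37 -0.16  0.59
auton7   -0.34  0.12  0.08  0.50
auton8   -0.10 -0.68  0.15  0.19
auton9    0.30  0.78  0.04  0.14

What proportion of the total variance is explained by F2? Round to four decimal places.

SS loadings for F2 = 0.18² + (-0.89)² + 0.32² + 0.21² + (-0.09)² + 0.37² + 0.12² + (-0.68)² + 0.78² = 2.2012
Proportion of variance = 2.2012 / 9 = 0.2446.

0.2446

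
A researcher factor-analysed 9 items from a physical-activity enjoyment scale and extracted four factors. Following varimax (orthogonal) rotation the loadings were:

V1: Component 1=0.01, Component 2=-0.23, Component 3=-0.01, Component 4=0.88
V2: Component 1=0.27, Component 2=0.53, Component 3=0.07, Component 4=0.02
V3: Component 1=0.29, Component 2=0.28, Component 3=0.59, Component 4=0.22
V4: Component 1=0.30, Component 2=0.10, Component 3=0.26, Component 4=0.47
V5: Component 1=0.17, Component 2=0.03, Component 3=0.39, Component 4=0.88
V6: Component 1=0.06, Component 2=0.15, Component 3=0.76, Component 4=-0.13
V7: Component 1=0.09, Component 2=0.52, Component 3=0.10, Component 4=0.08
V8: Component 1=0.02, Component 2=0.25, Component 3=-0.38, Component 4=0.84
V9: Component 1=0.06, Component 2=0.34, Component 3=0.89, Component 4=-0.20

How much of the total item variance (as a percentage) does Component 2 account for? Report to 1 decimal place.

SS loadings for Component 2 = (-0.23)² + 0.53² + 0.28² + 0.10² + 0.03² + 0.15² + 0.52² + 0.25² + 0.34² = 0.8941
With 9 standardized items, total variance = 9. Proportion = 0.8941/9 = 0.0993 → 9.93%.

9.9%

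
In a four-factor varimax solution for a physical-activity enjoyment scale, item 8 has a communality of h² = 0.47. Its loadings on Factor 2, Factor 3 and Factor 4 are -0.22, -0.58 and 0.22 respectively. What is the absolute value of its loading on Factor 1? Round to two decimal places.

Under orthogonal rotation h² = Σλ², so λ_Factor 1² = h² − (0.4332) = 0.47 − 0.4332 = 0.0368.
|λ| = √0.0368 = 0.1918.

0.19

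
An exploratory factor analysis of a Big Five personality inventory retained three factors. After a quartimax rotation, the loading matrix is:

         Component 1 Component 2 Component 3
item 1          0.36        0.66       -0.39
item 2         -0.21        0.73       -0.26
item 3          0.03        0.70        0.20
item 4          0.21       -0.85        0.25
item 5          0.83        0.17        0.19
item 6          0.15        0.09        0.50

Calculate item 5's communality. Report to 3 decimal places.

0.754

h² = 0.83² + 0.17² + 0.19² = 0.6889 + 0.0289 + 0.0361 = 0.7539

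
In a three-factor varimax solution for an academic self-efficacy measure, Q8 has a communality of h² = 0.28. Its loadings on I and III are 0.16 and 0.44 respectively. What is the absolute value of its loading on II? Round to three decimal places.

0.247

Under orthogonal rotation h² = Σλ², so λ_II² = h² − (0.2192) = 0.28 − 0.2192 = 0.0608.
|λ| = √0.0608 = 0.2466.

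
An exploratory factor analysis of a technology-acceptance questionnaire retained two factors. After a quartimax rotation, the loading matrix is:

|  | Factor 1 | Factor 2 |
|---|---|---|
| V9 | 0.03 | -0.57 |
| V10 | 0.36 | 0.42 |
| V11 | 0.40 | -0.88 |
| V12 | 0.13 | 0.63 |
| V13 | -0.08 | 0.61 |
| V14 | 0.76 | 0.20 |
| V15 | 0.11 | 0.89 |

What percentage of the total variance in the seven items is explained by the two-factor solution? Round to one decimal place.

SS loadings by factor: 0.9035, 2.8768; total = 3.7803.
Total variance with 7 standardized items is 7, so the solution explains 3.7803/7 = 0.5400 = 54.00%.

54.0%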